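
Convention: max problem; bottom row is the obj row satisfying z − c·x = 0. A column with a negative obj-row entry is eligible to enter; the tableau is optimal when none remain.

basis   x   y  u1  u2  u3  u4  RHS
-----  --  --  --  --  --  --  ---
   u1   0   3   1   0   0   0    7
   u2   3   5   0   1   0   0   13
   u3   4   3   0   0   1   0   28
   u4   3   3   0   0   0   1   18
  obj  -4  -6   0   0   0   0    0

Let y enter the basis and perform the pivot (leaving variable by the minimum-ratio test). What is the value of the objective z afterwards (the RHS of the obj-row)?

14

Ratio test on column y — row 1: 7/3 = 7/3; row 2: 13/5 = 13/5; row 3: 28/3 = 28/3; row 4: 18/3 = 6. Minimum is 7/3 at row 1 (u1 leaves); pivot element 3.
Pivot on row 1; the obj-row RHS becomes 0 − (-6)·(7/3) = 14.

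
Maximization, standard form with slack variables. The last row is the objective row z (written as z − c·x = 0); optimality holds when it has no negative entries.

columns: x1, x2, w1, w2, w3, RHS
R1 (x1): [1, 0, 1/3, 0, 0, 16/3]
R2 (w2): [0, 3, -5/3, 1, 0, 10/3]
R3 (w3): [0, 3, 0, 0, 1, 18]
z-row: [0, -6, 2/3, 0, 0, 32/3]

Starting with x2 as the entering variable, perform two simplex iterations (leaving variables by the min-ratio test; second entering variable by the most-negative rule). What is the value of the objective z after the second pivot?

Ratio test on column x2 — row 1: entry 0 ≤ 0; row 2: (10/3)/3 = 10/9; row 3: 18/3 = 6. Minimum is 10/9 at row 2 (w2 leaves); pivot element 3.
Pivot on row 2; the z-row RHS becomes 32/3 − (-6)·(10/9) = 52/3.
Next entering variable (most negative z-row entry -8/3): w1.
Ratio test on column w1 — row 1: (16/3)/(1/3) = 16; row 2: entry -5/9 ≤ 0; row 3: (44/3)/(5/3) = 44/5. Minimum is 44/5 at row 3 (w3 leaves); pivot element 5/3.
After the second pivot the z-row RHS is 52/3 − (-8/3)·(44/5) = 204/5.

204/5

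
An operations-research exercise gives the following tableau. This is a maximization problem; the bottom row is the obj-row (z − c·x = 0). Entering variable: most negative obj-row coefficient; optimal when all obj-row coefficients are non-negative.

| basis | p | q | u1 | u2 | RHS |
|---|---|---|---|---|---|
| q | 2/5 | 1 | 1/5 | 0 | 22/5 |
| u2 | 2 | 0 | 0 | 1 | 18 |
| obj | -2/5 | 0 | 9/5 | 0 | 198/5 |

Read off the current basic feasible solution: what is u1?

u1 is not in the basis, so in the current basic feasible solution u1 = 0.

0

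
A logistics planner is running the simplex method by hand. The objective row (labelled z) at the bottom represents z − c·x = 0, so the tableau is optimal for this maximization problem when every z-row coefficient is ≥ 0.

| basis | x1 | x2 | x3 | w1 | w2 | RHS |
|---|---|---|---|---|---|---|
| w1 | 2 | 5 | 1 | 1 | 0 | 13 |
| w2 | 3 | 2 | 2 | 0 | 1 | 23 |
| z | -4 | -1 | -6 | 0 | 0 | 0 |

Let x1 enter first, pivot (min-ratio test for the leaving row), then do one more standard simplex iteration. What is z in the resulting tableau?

54

Ratio test on column x1 — row 1: 13/2 = 13/2; row 2: 23/3 = 23/3. Minimum is 13/2 at row 1 (w1 leaves); pivot element 2.
Pivot on row 1; the z-row RHS becomes 0 − (-4)·(13/2) = 26.
Next entering variable (most negative z-row entry -4): x3.
Ratio test on column x3 — row 1: (13/2)/(1/2) = 13; row 2: (7/2)/(1/2) = 7. Minimum is 7 at row 2 (w2 leaves); pivot element 1/2.
After the second pivot the z-row RHS is 26 − (-4)·7 = 54.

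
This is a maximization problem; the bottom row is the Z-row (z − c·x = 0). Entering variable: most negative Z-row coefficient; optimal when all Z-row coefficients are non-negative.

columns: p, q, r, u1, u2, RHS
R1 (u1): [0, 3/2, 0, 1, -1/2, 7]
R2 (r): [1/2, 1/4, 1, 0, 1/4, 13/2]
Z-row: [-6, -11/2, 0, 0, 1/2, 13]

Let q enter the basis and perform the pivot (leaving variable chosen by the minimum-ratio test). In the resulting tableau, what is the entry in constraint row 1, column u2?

Ratio test on column q — row 1: 7/(3/2) = 14/3; row 2: (13/2)/(1/4) = 26. Minimum is 14/3 at row 1 (u1 leaves); pivot element 3/2.
Divide row 1 by 3/2; eliminate column q from the other rows.
In the new row 1, the u2 entry is the old entry divided by the pivot: (-1/2)/(3/2) = -1/3.

-1/3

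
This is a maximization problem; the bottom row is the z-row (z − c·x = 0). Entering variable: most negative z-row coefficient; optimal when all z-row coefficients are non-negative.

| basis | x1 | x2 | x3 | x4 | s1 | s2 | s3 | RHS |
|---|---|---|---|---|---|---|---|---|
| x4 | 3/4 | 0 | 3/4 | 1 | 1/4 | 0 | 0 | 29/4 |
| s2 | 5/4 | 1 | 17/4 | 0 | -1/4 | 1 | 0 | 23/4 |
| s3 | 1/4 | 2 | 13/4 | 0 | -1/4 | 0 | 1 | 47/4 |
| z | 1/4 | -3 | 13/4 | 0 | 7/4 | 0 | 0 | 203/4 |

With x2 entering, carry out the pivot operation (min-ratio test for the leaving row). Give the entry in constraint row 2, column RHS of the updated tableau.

23/4

Ratio test on column x2 — row 1: entry 0 ≤ 0; row 2: (23/4)/1 = 23/4; row 3: (47/4)/2 = 47/8. Minimum is 23/4 at row 2 (s2 leaves); pivot element 1.
Divide row 2 by 1; eliminate column x2 from the other rows.
In the new row 2, the RHS entry is the old entry divided by the pivot: (23/4)/1 = 23/4.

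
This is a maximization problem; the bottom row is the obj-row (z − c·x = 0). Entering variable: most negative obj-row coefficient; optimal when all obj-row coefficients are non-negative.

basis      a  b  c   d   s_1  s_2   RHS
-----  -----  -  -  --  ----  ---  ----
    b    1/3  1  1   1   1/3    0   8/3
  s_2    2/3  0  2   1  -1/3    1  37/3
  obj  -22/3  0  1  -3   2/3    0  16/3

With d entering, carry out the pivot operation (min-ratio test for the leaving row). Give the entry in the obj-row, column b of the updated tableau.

Ratio test on column d — row 1: (8/3)/1 = 8/3; row 2: (37/3)/1 = 37/3. Minimum is 8/3 at row 1 (b leaves); pivot element 1.
Divide row 1 by 1; eliminate column d from the other rows.
obj-row update in column b: 0 − (-3)·1 = 3.

3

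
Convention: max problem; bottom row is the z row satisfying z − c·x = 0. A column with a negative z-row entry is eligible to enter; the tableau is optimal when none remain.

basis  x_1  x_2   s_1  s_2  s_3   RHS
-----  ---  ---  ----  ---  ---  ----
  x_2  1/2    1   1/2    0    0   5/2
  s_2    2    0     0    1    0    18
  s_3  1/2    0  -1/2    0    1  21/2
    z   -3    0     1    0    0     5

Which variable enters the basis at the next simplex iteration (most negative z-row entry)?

Negative z-row entries: x_1: -3.
The most negative is -3 in column x_1, so x_1 enters.

x_1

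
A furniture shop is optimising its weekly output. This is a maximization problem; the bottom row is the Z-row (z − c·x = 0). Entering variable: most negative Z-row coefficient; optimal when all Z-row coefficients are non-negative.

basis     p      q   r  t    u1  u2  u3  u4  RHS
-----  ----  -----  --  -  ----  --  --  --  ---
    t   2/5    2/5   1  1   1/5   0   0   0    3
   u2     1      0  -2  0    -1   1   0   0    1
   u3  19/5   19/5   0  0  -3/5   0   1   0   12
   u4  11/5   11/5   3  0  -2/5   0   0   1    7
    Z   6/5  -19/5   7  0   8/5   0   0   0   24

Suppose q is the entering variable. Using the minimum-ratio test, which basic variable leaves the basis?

u3

Column q entries and ratios — t: 3/(2/5) = 15/2; u2: 0 ≤ 0, skip; u3: 12/(19/5) = 60/19; u4: 7/(11/5) = 35/11.
Smallest ratio is 60/19 in the row of u3, so u3 leaves.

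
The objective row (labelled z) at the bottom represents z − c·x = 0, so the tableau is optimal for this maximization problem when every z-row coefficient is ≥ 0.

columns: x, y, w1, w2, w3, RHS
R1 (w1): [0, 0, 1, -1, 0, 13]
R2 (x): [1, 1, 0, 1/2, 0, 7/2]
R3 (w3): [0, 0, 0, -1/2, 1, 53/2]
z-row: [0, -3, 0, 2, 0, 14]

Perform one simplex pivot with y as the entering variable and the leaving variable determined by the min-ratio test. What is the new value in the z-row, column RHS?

Ratio test on column y — row 1: entry 0 ≤ 0; row 2: (7/2)/1 = 7/2; row 3: entry 0 ≤ 0. Minimum is 7/2 at row 2 (x leaves); pivot element 1.
Divide row 2 by 1; eliminate column y from the other rows.
z-row update in column RHS: 14 − (-3)·(7/2) = 49/2.

49/2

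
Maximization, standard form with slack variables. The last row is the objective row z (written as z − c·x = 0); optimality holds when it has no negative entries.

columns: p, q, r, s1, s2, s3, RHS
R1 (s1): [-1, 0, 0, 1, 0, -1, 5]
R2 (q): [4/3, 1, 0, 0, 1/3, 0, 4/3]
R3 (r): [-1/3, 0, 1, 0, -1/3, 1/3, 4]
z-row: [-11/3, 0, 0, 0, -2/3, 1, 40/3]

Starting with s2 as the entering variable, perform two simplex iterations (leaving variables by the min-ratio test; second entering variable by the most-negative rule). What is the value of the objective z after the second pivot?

Ratio test on column s2 — row 1: entry 0 ≤ 0; row 2: (4/3)/(1/3) = 4; row 3: entry -1/3 ≤ 0. Minimum is 4 at row 2 (q leaves); pivot element 1/3.
Pivot on row 2; the z-row RHS becomes 40/3 − (-2/3)·4 = 16.
Next entering variable (most negative z-row entry -1): p.
Ratio test on column p — row 1: entry -1 ≤ 0; row 2: 4/4 = 1; row 3: (16/3)/1 = 16/3. Minimum is 1 at row 2 (s2 leaves); pivot element 4.
After the second pivot the z-row RHS is 16 − (-1)·1 = 17.

17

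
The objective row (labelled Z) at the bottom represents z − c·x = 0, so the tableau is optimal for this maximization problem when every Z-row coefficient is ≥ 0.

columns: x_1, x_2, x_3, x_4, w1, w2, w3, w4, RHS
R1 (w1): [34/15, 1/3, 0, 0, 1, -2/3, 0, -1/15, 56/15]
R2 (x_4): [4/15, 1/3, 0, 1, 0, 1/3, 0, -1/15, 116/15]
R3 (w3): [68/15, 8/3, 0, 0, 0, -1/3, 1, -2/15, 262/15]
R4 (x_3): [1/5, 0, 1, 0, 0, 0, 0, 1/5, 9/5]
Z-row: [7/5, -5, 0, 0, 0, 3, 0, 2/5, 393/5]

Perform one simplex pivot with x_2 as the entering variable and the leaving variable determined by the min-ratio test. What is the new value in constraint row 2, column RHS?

Ratio test on column x_2 — row 1: (56/15)/(1/3) = 56/5; row 2: (116/15)/(1/3) = 116/5; row 3: (262/15)/(8/3) = 131/20; row 4: entry 0 ≤ 0. Minimum is 131/20 at row 3 (w3 leaves); pivot element 8/3.
Divide row 3 by 8/3; eliminate column x_2 from the other rows.
Row 2 update in column RHS: 116/15 − (1/3)·(131/20) = 111/20.

111/20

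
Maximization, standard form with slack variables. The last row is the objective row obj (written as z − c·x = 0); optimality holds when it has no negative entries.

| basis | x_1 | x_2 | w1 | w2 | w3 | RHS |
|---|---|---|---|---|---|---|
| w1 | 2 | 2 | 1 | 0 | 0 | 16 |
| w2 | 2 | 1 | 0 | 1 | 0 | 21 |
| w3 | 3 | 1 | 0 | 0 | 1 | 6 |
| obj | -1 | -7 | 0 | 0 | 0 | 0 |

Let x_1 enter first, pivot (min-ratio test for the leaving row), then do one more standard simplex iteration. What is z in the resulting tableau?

42

Ratio test on column x_1 — row 1: 16/2 = 8; row 2: 21/2 = 21/2; row 3: 6/3 = 2. Minimum is 2 at row 3 (w3 leaves); pivot element 3.
Pivot on row 3; the obj-row RHS becomes 0 − (-1)·2 = 2.
Next entering variable (most negative obj-row entry -20/3): x_2.
Ratio test on column x_2 — row 1: 12/(4/3) = 9; row 2: 17/(1/3) = 51; row 3: 2/(1/3) = 6. Minimum is 6 at row 3 (x_1 leaves); pivot element 1/3.
After the second pivot the obj-row RHS is 2 − (-20/3)·6 = 42.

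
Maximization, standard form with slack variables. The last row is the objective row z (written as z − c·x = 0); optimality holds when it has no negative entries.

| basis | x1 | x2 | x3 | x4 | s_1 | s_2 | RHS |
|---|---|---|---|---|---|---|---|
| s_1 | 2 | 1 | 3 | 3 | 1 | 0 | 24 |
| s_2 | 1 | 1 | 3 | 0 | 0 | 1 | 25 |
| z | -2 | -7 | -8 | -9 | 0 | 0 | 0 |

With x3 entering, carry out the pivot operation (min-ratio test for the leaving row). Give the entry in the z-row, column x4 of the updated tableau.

-1

Ratio test on column x3 — row 1: 24/3 = 8; row 2: 25/3 = 25/3. Minimum is 8 at row 1 (s_1 leaves); pivot element 3.
Divide row 1 by 3; eliminate column x3 from the other rows.
z-row update in column x4: -9 − (-8)·1 = -1.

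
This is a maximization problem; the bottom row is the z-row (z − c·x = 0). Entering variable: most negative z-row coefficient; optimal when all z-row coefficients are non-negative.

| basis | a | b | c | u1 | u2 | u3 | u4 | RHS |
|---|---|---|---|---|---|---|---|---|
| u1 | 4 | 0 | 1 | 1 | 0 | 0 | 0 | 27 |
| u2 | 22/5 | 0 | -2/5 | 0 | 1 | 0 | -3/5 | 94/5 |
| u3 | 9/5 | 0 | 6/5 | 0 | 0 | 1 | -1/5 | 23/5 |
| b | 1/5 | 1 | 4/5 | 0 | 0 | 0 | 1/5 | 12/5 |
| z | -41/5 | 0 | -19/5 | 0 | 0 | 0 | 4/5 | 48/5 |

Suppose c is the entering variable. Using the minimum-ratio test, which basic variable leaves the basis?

Column c entries and ratios — u1: 27/1 = 27; u2: -2/5 ≤ 0, skip; u3: (23/5)/(6/5) = 23/6; b: (12/5)/(4/5) = 3.
Smallest ratio is 3 in the row of b, so b leaves.

b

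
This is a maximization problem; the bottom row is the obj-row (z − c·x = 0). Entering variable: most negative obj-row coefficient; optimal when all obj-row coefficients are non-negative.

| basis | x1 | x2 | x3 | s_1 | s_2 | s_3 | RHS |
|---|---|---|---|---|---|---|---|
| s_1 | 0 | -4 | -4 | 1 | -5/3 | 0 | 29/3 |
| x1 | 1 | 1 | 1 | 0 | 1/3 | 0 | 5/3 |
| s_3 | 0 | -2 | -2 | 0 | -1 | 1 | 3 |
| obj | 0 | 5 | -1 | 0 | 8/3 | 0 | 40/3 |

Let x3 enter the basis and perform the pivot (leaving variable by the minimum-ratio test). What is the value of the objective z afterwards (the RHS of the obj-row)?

15

Ratio test on column x3 — row 1: entry -4 ≤ 0; row 2: (5/3)/1 = 5/3; row 3: entry -2 ≤ 0. Minimum is 5/3 at row 2 (x1 leaves); pivot element 1.
Pivot on row 2; the obj-row RHS becomes 40/3 − (-1)·(5/3) = 15.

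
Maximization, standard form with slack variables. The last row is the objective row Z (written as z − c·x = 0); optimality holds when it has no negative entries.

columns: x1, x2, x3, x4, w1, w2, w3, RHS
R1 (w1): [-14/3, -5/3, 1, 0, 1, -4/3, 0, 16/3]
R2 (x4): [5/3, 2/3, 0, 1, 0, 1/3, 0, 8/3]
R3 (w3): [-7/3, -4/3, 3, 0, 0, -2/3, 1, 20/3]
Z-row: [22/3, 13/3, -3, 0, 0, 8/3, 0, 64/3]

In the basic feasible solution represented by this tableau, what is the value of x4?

x4 is basic (row 2); its value is the RHS of that row, 8/3.

8/3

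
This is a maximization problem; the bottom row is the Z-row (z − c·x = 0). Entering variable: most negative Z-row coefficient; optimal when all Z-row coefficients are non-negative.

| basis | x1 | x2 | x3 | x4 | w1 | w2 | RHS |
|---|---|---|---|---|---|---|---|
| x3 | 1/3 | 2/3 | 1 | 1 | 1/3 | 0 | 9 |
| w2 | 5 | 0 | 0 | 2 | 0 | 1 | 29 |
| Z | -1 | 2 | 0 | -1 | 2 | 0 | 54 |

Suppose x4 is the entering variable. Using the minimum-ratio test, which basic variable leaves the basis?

x3

Column x4 entries and ratios — x3: 9/1 = 9; w2: 29/2 = 29/2.
Smallest ratio is 9 in the row of x3, so x3 leaves.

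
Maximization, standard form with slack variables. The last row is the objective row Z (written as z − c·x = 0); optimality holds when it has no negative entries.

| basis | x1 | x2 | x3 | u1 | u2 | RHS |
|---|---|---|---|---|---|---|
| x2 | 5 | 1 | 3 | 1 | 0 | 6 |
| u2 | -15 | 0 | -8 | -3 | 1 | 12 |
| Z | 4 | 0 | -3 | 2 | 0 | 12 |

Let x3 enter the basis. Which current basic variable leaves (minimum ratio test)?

Column x3 entries and ratios — x2: 6/3 = 2; u2: -8 ≤ 0, skip.
Smallest ratio is 2 in the row of x2, so x2 leaves.

x2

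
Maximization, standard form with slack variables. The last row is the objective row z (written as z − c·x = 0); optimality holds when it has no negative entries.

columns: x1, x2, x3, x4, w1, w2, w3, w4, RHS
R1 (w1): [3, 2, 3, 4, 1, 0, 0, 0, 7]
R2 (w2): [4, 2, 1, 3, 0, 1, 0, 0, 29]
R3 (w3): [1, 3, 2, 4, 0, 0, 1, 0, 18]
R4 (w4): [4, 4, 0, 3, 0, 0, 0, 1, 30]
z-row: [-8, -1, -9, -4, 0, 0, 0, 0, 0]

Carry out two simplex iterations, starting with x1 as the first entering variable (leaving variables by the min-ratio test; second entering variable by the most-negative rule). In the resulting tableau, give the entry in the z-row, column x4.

Ratio test on column x1 — row 1: 7/3 = 7/3; row 2: 29/4 = 29/4; row 3: 18/1 = 18; row 4: 30/4 = 15/2. Minimum is 7/3 at row 1 (w1 leaves); pivot element 3.
Divide row 1 by 3; eliminate column x1 from the other rows.
Second iteration: most negative z-row entry is -1 in column x3, so x3 enters.
Ratio test on column x3 — row 1: (7/3)/1 = 7/3; row 2: entry -3 ≤ 0; row 3: (47/3)/1 = 47/3; row 4: entry -4 ≤ 0. Minimum is 7/3 at row 1 (x1 leaves); pivot element 1.
Divide row 1 by 1; eliminate column x3 from the other rows.
After both pivots, the entry at the z-row, column x4 is 8.

8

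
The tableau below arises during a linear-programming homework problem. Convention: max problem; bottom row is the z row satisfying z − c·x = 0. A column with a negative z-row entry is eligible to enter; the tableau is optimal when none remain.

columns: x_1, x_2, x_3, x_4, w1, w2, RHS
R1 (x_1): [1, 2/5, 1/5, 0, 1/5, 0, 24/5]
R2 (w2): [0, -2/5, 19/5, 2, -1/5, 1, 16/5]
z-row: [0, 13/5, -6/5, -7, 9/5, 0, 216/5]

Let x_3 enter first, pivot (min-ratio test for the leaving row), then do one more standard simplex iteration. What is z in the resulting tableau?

272/5

Ratio test on column x_3 — row 1: (24/5)/(1/5) = 24; row 2: (16/5)/(19/5) = 16/19. Minimum is 16/19 at row 2 (w2 leaves); pivot element 19/5.
Pivot on row 2; the z-row RHS becomes 216/5 − (-6/5)·(16/19) = 840/19.
Next entering variable (most negative z-row entry -121/19): x_4.
Ratio test on column x_4 — row 1: entry -2/19 ≤ 0; row 2: (16/19)/(10/19) = 8/5. Minimum is 8/5 at row 2 (x_3 leaves); pivot element 10/19.
After the second pivot the z-row RHS is 840/19 − (-121/19)·(8/5) = 272/5.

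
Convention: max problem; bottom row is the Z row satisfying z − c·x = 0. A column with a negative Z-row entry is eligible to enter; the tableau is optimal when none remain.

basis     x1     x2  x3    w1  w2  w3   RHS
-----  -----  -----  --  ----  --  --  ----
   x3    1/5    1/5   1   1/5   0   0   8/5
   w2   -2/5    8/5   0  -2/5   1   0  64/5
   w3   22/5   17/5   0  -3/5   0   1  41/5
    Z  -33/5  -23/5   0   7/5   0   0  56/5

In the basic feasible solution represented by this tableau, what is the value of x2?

x2 is not in the basis, so in the current basic feasible solution x2 = 0.

0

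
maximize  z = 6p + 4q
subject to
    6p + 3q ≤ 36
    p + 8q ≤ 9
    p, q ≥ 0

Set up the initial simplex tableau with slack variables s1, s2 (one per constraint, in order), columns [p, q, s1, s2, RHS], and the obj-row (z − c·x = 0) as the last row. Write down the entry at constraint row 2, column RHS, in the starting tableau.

9

The RHS of constraint 2 is b_2 = 9.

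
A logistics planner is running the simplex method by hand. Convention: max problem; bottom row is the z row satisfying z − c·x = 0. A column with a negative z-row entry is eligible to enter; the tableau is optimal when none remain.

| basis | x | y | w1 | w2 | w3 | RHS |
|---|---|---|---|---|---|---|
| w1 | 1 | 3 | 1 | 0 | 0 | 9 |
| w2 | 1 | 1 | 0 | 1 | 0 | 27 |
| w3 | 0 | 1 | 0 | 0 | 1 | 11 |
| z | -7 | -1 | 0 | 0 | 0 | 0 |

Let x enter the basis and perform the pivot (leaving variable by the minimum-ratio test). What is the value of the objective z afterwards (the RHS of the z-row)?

63

Ratio test on column x — row 1: 9/1 = 9; row 2: 27/1 = 27; row 3: entry 0 ≤ 0. Minimum is 9 at row 1 (w1 leaves); pivot element 1.
Pivot on row 1; the z-row RHS becomes 0 − (-7)·9 = 63.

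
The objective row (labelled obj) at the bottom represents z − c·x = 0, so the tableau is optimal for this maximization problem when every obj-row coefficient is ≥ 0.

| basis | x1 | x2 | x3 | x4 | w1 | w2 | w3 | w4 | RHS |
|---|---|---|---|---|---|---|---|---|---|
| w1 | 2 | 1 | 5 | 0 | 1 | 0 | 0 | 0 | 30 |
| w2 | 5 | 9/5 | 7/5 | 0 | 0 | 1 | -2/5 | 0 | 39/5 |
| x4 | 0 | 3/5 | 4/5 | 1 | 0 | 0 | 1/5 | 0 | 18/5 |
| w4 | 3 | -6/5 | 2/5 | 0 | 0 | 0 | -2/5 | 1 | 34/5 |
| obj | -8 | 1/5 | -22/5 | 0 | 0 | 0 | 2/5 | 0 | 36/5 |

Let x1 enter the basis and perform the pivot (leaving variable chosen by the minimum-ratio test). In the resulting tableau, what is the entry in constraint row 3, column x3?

4/5

Ratio test on column x1 — row 1: 30/2 = 15; row 2: (39/5)/5 = 39/25; row 3: entry 0 ≤ 0; row 4: (34/5)/3 = 34/15. Minimum is 39/25 at row 2 (w2 leaves); pivot element 5.
Divide row 2 by 5; eliminate column x1 from the other rows.
Row 3 update in column x3: 4/5 − 0·(7/25) = 4/5.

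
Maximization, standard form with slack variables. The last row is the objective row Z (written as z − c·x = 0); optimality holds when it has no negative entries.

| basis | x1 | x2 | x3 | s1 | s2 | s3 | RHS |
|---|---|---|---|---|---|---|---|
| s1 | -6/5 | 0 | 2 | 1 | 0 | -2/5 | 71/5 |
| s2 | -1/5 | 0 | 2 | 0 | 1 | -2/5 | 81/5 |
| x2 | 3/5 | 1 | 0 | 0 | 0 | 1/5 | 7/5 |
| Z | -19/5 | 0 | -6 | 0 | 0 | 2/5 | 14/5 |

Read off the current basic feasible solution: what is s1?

71/5

s1 is basic (row 1); its value is the RHS of that row, 71/5.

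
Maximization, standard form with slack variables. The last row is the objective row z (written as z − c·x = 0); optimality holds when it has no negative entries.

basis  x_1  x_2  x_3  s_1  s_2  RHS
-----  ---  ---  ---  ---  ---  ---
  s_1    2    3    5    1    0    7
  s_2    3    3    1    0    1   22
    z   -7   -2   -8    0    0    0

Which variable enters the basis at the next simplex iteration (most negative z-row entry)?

Negative z-row entries: x_1: -7, x_2: -2, x_3: -8.
The most negative is -8 in column x_3, so x_3 enters.

x_3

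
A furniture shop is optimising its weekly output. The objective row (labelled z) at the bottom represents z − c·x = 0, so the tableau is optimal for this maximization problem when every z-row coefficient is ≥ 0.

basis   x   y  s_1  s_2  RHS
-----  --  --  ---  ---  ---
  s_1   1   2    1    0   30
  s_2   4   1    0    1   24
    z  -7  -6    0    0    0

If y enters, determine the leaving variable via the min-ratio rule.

Column y entries and ratios — s_1: 30/2 = 15; s_2: 24/1 = 24.
Smallest ratio is 15 in the row of s_1, so s_1 leaves.

s_1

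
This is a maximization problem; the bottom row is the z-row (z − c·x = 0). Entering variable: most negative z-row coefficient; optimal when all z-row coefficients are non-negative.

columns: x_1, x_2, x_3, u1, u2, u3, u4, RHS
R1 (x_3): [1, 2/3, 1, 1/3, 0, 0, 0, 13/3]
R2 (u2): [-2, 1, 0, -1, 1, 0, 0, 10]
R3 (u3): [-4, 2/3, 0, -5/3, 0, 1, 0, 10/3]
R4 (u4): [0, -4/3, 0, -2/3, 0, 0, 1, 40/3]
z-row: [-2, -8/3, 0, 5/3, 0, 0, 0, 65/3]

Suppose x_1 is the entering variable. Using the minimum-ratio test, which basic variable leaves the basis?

x_3

Column x_1 entries and ratios — x_3: (13/3)/1 = 13/3; u2: -2 ≤ 0, skip; u3: -4 ≤ 0, skip; u4: 0 ≤ 0, skip.
Smallest ratio is 13/3 in the row of x_3, so x_3 leaves.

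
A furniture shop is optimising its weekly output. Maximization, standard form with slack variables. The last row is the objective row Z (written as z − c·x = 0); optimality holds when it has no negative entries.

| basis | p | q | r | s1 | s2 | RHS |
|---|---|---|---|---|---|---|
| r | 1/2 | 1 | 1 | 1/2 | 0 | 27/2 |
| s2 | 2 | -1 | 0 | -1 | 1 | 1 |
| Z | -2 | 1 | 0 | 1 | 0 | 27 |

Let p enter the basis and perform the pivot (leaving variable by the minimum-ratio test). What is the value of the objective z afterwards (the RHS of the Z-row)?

Ratio test on column p — row 1: (27/2)/(1/2) = 27; row 2: 1/2 = 1/2. Minimum is 1/2 at row 2 (s2 leaves); pivot element 2.
Pivot on row 2; the Z-row RHS becomes 27 − (-2)·(1/2) = 28.

28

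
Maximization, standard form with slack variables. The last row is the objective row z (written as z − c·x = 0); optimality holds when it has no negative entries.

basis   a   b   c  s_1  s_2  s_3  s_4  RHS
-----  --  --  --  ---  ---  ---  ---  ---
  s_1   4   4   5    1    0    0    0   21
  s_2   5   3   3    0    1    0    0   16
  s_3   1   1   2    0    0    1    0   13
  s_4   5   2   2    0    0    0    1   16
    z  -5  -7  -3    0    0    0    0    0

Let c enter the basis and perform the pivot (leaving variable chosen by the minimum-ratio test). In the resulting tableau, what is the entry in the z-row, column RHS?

63/5

Ratio test on column c — row 1: 21/5 = 21/5; row 2: 16/3 = 16/3; row 3: 13/2 = 13/2; row 4: 16/2 = 8. Minimum is 21/5 at row 1 (s_1 leaves); pivot element 5.
Divide row 1 by 5; eliminate column c from the other rows.
z-row update in column RHS: 0 − (-3)·(21/5) = 63/5.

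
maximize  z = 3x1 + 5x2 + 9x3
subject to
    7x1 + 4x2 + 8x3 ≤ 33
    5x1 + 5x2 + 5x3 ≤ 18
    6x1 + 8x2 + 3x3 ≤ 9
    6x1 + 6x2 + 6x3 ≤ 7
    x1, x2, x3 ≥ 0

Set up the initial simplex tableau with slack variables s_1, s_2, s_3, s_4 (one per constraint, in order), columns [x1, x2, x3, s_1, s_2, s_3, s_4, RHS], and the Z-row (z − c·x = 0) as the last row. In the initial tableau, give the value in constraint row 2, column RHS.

18

The RHS of constraint 2 is b_2 = 18.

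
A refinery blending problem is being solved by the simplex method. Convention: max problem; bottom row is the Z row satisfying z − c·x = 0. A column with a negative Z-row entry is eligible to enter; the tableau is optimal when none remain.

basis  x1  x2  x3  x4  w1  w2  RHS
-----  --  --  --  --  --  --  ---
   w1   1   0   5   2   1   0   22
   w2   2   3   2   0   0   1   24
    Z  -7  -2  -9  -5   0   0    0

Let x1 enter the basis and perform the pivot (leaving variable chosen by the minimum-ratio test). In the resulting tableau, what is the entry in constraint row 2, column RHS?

Ratio test on column x1 — row 1: 22/1 = 22; row 2: 24/2 = 12. Minimum is 12 at row 2 (w2 leaves); pivot element 2.
Divide row 2 by 2; eliminate column x1 from the other rows.
In the new row 2, the RHS entry is the old entry divided by the pivot: 24/2 = 12.

12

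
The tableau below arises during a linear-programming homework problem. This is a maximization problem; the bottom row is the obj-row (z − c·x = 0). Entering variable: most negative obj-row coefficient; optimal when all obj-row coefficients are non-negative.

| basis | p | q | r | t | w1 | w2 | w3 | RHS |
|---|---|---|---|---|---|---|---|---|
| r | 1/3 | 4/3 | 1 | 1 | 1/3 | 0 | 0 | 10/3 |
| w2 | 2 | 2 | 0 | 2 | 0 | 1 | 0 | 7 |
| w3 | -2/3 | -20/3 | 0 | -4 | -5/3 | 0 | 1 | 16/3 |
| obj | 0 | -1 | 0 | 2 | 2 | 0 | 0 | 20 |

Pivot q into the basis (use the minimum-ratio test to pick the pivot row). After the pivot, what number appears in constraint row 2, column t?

1/2

Ratio test on column q — row 1: (10/3)/(4/3) = 5/2; row 2: 7/2 = 7/2; row 3: entry -20/3 ≤ 0. Minimum is 5/2 at row 1 (r leaves); pivot element 4/3.
Divide row 1 by 4/3; eliminate column q from the other rows.
Row 2 update in column t: 2 − 2·(3/4) = 1/2.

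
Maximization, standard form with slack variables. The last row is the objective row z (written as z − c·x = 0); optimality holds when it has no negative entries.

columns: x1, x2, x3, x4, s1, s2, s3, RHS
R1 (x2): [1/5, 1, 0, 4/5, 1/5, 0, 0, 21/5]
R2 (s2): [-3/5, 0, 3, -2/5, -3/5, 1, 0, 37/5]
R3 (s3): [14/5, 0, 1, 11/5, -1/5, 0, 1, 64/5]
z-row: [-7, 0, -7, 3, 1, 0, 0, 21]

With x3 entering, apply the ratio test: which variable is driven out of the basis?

Column x3 entries and ratios — x2: 0 ≤ 0, skip; s2: (37/5)/3 = 37/15; s3: (64/5)/1 = 64/5.
Smallest ratio is 37/15 in the row of s2, so s2 leaves.

s2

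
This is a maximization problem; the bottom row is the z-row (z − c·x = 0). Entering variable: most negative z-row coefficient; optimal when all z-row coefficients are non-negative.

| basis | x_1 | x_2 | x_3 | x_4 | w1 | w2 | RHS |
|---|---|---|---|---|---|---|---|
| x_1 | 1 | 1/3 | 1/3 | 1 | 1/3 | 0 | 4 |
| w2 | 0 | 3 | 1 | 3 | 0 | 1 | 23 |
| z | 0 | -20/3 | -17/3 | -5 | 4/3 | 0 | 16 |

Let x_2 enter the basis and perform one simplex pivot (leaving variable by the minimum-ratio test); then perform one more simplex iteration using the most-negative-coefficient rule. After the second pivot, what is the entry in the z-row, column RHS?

179/2

Ratio test on column x_2 — row 1: 4/(1/3) = 12; row 2: 23/3 = 23/3. Minimum is 23/3 at row 2 (w2 leaves); pivot element 3.
Divide row 2 by 3; eliminate column x_2 from the other rows.
Second iteration: most negative z-row entry is -31/9 in column x_3, so x_3 enters.
Ratio test on column x_3 — row 1: (13/9)/(2/9) = 13/2; row 2: (23/3)/(1/3) = 23. Minimum is 13/2 at row 1 (x_1 leaves); pivot element 2/9.
Divide row 1 by 2/9; eliminate column x_3 from the other rows.
After both pivots, the entry at the z-row, column RHS is 179/2.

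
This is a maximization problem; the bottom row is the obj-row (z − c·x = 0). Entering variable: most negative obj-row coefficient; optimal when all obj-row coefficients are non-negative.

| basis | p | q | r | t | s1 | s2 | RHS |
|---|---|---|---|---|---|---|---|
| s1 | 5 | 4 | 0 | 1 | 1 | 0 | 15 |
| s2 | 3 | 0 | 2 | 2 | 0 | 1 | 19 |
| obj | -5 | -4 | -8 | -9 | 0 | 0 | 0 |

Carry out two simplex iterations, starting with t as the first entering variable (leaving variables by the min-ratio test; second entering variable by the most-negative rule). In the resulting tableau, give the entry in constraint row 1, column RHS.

11/8

Ratio test on column t — row 1: 15/1 = 15; row 2: 19/2 = 19/2. Minimum is 19/2 at row 2 (s2 leaves); pivot element 2.
Divide row 2 by 2; eliminate column t from the other rows.
Second iteration: most negative obj-row entry is -4 in column q, so q enters.
Ratio test on column q — row 1: (11/2)/4 = 11/8; row 2: entry 0 ≤ 0. Minimum is 11/8 at row 1 (s1 leaves); pivot element 4.
Divide row 1 by 4; eliminate column q from the other rows.
After both pivots, the entry at constraint row 1, column RHS is 11/8.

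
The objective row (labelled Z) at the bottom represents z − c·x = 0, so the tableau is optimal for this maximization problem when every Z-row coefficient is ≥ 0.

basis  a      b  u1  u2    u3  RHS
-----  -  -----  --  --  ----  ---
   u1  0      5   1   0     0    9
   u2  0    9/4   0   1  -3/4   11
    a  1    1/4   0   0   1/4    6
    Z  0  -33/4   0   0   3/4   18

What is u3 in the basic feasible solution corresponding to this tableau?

u3 is not in the basis, so in the current basic feasible solution u3 = 0.

0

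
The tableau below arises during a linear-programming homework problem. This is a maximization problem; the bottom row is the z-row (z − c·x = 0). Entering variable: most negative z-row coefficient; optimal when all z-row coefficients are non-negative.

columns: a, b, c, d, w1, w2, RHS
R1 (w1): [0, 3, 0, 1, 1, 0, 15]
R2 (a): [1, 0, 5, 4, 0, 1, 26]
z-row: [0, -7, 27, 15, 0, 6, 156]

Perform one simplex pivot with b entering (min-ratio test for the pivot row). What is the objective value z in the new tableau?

191

Ratio test on column b — row 1: 15/3 = 5; row 2: entry 0 ≤ 0. Minimum is 5 at row 1 (w1 leaves); pivot element 3.
Pivot on row 1; the z-row RHS becomes 156 − (-7)·5 = 191.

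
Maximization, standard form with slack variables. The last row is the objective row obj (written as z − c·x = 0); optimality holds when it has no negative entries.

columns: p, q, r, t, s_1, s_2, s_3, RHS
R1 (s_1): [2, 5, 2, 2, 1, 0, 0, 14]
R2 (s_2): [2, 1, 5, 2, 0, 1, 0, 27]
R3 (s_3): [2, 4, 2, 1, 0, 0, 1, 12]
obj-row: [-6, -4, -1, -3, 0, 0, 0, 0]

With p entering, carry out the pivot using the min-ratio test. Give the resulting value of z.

Ratio test on column p — row 1: 14/2 = 7; row 2: 27/2 = 27/2; row 3: 12/2 = 6. Minimum is 6 at row 3 (s_3 leaves); pivot element 2.
Pivot on row 3; the obj-row RHS becomes 0 − (-6)·6 = 36.

36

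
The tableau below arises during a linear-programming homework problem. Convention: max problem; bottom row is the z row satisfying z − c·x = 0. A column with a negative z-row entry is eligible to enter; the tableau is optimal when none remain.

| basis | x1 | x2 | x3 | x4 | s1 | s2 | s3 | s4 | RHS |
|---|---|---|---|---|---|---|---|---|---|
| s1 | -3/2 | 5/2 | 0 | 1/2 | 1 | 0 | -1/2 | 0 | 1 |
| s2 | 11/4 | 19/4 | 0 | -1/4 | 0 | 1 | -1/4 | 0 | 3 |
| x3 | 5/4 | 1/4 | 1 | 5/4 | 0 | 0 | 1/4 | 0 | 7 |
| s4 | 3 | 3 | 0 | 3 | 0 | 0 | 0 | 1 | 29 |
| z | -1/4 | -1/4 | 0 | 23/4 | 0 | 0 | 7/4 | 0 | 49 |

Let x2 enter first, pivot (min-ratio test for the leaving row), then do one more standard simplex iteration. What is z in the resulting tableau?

Ratio test on column x2 — row 1: 1/(5/2) = 2/5; row 2: 3/(19/4) = 12/19; row 3: 7/(1/4) = 28; row 4: 29/3 = 29/3. Minimum is 2/5 at row 1 (s1 leaves); pivot element 5/2.
Pivot on row 1; the z-row RHS becomes 49 − (-1/4)·(2/5) = 491/10.
Next entering variable (most negative z-row entry -2/5): x1.
Ratio test on column x1 — row 1: entry -3/5 ≤ 0; row 2: (11/10)/(28/5) = 11/56; row 3: (69/10)/(7/5) = 69/14; row 4: (139/5)/(24/5) = 139/24. Minimum is 11/56 at row 2 (s2 leaves); pivot element 28/5.
After the second pivot the z-row RHS is 491/10 − (-2/5)·(11/56) = 1377/28.

1377/28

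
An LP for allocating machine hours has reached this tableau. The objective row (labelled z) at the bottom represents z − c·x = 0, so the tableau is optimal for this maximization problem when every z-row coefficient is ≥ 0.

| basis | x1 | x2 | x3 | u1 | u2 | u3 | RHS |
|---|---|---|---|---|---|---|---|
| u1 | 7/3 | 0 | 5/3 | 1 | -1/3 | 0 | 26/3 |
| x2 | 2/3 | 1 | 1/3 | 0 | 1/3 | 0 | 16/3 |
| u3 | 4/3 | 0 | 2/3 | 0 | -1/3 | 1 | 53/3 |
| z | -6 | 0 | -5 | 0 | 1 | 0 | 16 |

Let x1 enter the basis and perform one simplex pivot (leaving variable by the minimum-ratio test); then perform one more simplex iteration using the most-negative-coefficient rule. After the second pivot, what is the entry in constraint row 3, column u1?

-2/5

Ratio test on column x1 — row 1: (26/3)/(7/3) = 26/7; row 2: (16/3)/(2/3) = 8; row 3: (53/3)/(4/3) = 53/4. Minimum is 26/7 at row 1 (u1 leaves); pivot element 7/3.
Divide row 1 by 7/3; eliminate column x1 from the other rows.
Second iteration: most negative z-row entry is -5/7 in column x3, so x3 enters.
Ratio test on column x3 — row 1: (26/7)/(5/7) = 26/5; row 2: entry -1/7 ≤ 0; row 3: entry -2/7 ≤ 0. Minimum is 26/5 at row 1 (x1 leaves); pivot element 5/7.
Divide row 1 by 5/7; eliminate column x3 from the other rows.
After both pivots, the entry at constraint row 3, column u1 is -2/5.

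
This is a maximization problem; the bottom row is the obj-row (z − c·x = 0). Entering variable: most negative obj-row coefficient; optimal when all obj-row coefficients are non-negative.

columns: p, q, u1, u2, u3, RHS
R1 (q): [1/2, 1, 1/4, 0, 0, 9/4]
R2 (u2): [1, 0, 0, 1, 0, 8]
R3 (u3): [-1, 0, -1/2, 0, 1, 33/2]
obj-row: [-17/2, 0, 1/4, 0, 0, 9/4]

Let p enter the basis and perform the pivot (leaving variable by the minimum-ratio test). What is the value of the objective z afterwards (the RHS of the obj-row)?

81/2

Ratio test on column p — row 1: (9/4)/(1/2) = 9/2; row 2: 8/1 = 8; row 3: entry -1 ≤ 0. Minimum is 9/2 at row 1 (q leaves); pivot element 1/2.
Pivot on row 1; the obj-row RHS becomes 9/4 − (-17/2)·(9/2) = 81/2.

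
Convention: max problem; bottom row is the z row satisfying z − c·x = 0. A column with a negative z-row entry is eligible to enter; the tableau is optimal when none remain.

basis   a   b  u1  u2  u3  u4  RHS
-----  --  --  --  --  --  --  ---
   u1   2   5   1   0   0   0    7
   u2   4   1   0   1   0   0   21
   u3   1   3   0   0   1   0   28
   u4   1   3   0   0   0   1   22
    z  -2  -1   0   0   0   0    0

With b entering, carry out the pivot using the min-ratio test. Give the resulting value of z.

Ratio test on column b — row 1: 7/5 = 7/5; row 2: 21/1 = 21; row 3: 28/3 = 28/3; row 4: 22/3 = 22/3. Minimum is 7/5 at row 1 (u1 leaves); pivot element 5.
Pivot on row 1; the z-row RHS becomes 0 − (-1)·(7/5) = 7/5.

7/5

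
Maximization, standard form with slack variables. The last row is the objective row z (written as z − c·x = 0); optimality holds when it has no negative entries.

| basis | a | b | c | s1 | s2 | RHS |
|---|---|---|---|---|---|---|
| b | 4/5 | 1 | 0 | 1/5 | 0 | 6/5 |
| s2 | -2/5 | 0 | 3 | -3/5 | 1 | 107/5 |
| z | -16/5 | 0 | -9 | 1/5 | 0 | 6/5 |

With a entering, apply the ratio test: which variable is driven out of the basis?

b

Column a entries and ratios — b: (6/5)/(4/5) = 3/2; s2: -2/5 ≤ 0, skip.
Smallest ratio is 3/2 in the row of b, so b leaves.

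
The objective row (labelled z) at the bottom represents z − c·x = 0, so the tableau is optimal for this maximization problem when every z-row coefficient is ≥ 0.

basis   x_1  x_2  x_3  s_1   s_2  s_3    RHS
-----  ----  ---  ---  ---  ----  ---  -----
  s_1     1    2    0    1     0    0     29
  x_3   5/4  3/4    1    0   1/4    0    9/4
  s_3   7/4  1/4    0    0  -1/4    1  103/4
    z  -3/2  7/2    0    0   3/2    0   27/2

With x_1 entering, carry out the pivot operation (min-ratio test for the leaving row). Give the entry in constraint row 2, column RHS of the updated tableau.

Ratio test on column x_1 — row 1: 29/1 = 29; row 2: (9/4)/(5/4) = 9/5; row 3: (103/4)/(7/4) = 103/7. Minimum is 9/5 at row 2 (x_3 leaves); pivot element 5/4.
Divide row 2 by 5/4; eliminate column x_1 from the other rows.
In the new row 2, the RHS entry is the old entry divided by the pivot: (9/4)/(5/4) = 9/5.

9/5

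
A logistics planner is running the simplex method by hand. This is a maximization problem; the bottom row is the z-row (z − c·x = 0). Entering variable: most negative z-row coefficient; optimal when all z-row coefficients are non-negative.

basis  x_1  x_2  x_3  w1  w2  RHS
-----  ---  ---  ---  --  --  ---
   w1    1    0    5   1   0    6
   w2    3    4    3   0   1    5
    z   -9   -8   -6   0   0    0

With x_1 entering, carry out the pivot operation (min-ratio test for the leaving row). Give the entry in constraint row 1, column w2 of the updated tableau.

-1/3

Ratio test on column x_1 — row 1: 6/1 = 6; row 2: 5/3 = 5/3. Minimum is 5/3 at row 2 (w2 leaves); pivot element 3.
Divide row 2 by 3; eliminate column x_1 from the other rows.
Row 1 update in column w2: 0 − 1·(1/3) = -1/3.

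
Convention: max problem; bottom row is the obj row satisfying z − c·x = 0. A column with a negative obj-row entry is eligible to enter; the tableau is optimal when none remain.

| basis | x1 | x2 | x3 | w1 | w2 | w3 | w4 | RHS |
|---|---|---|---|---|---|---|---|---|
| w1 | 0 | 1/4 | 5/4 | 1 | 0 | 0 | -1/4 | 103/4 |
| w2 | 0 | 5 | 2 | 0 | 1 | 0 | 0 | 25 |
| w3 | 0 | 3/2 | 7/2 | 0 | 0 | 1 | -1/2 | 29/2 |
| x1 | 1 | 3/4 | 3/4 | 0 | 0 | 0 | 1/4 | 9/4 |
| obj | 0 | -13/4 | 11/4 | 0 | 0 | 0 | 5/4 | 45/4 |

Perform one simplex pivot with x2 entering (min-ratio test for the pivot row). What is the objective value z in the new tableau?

21

Ratio test on column x2 — row 1: (103/4)/(1/4) = 103; row 2: 25/5 = 5; row 3: (29/2)/(3/2) = 29/3; row 4: (9/4)/(3/4) = 3. Minimum is 3 at row 4 (x1 leaves); pivot element 3/4.
Pivot on row 4; the obj-row RHS becomes 45/4 − (-13/4)·3 = 21.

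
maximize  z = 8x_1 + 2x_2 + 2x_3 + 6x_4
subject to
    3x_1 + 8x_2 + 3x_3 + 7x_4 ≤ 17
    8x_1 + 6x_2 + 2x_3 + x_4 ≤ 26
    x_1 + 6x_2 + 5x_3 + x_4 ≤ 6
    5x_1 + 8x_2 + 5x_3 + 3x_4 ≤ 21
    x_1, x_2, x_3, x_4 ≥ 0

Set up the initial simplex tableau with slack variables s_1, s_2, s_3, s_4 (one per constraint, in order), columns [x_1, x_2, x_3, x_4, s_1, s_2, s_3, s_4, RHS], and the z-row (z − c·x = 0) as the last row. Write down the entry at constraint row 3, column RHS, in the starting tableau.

6

The RHS of constraint 3 is b_3 = 6.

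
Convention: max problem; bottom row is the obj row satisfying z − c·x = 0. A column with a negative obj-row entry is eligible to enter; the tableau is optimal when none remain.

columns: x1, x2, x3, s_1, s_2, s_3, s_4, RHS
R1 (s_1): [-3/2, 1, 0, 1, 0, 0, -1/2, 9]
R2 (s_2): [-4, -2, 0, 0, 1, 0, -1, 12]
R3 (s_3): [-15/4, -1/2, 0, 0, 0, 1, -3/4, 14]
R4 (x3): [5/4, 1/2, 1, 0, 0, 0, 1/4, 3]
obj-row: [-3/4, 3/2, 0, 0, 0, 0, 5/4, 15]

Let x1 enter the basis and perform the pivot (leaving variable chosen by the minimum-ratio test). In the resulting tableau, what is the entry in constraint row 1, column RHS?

Ratio test on column x1 — row 1: entry -3/2 ≤ 0; row 2: entry -4 ≤ 0; row 3: entry -15/4 ≤ 0; row 4: 3/(5/4) = 12/5. Minimum is 12/5 at row 4 (x3 leaves); pivot element 5/4.
Divide row 4 by 5/4; eliminate column x1 from the other rows.
Row 1 update in column RHS: 9 − (-3/2)·(12/5) = 63/5.

63/5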